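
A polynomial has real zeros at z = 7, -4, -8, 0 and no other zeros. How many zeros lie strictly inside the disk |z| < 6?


Step 1: Check each root:
  z = 7: |7| = 7 >= 6
  z = -4: |-4| = 4 < 6
  z = -8: |-8| = 8 >= 6
  z = 0: |0| = 0 < 6
Step 2: Count = 2

2


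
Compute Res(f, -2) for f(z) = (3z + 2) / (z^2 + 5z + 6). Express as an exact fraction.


Step 1: Q(z) = z^2 + 5z + 6 = (z + 2)(z + 3)
Step 2: Q'(z) = 2z + 5
Step 3: Q'(-2) = 1, P(-2) = -4
Step 4: Res = P(-2)/Q'(-2) = -4/1 = -4

-4


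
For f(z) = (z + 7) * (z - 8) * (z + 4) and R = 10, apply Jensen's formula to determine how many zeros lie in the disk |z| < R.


Jensen's formula: (1/2pi)*integral log|f(Re^it)|dt = log|f(0)| + sum_{|a_k|<R} log(R/|a_k|)
Step 1: f(0) = 7 * (-8) * 4 = -224
Step 2: log|f(0)| = log|-7| + log|8| + log|-4| = 5.4116
Step 3: Zeros inside |z| < 10: -7, 8, -4
Step 4: Jensen sum = log(10/7) + log(10/8) + log(10/4) = 1.4961
Step 5: n(R) = number of terms in the Jensen sum = count of zeros inside |z| < 10 = 3

3


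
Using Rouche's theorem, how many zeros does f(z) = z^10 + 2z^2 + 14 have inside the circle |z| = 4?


Step 1: On |z| = 4 the three terms have sizes |z^10| = 4^10 = 1048576, |2z^2| = 2*4^2 = 32, |14| = 14
Step 2: The dominant term is g(z) = z^10; let h(z) = 2z^2 + 14 so f = g + h
Step 3: On |z| = 4: |g| = 1048576 and |h| <= 32 + 14 = 46
Step 4: Since 1048576 > 46, |h| < |g| on |z| = 4, so by Rouche f has the same number of zeros as g inside |z| < 4
Step 5: g(z) = z^10 has 10 zeros (all at the origin) inside |z| < 4. Answer = 10

10


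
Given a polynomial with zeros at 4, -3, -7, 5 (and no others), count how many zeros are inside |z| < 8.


Step 1: Check each root:
  z = 4: |4| = 4 < 8
  z = -3: |-3| = 3 < 8
  z = -7: |-7| = 7 < 8
  z = 5: |5| = 5 < 8
Step 2: Count = 4

4


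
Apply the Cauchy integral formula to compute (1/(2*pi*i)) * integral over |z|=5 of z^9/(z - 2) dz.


Step 1: f(z) = z^9, a = 2 is inside |z| = 5
Step 2: By Cauchy integral formula: (1/(2pi*i)) * integral = f(a)
Step 3: f(2) = 2^9 = 512

512


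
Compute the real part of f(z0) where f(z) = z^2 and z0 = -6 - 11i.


Step 1: z0 = -6 - 11i
Step 2: z0^2 = (-6)^2 - (-11)^2 + 132i
Step 3: real part = 36 - 121 = -85

-85


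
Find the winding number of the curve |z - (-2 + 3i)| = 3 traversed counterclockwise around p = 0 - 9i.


Step 1: Center c = (-2, 3), radius = 3
Step 2: |p - c|^2 = 2^2 + (-12)^2 = 148
Step 3: r^2 = 9
Step 4: |p-c| > r so winding number = 0

0


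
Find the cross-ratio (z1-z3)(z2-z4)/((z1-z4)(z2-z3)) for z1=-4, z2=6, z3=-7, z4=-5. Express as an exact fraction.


Step 1: (z1-z3)(z2-z4) = 3 * 11 = 33
Step 2: (z1-z4)(z2-z3) = 1 * 13 = 13
Step 3: Cross-ratio = 33/13 = 33/13

33/13


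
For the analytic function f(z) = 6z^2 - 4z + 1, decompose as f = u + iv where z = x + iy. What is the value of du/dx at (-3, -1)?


Step 1: f(z) = 6(x+iy)^2 - 4(x+iy) + 1
Step 2: u = 6(x^2 - y^2) - 4x + 1
Step 3: u_x = 12x - 4
Step 4: At (-3, -1): u_x = -36 - 4 = -40

-40


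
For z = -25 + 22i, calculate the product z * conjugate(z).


Step 1: conj(z) = -25 - 22i
Step 2: z * conj(z) = (-25)^2 + 22^2
Step 3: = 625 + 484 = 1109

1109


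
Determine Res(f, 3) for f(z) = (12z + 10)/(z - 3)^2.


Step 1: Pole of order 2 at z = 3
Step 2: Res = lim d/dz [(z - 3)^2 * f(z)] as z -> 3
Step 3: (z - 3)^2 * f(z) = 12z + 10
Step 4: d/dz[12z + 10] = 12

12


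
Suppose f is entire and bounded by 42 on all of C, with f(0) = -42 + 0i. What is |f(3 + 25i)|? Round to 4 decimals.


Step 1: By Liouville's theorem, a bounded entire function is constant.
Step 2: f(z) = f(0) = -42 + 0i for all z.
Step 3: |f(w)| = |-42 + 0i| = sqrt(1764 + 0)
Step 4: = 42.0

42.0


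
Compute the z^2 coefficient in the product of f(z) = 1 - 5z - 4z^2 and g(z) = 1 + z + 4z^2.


Step 1: z^2 term in f*g comes from: (1)*(4z^2) + (-5z)*(z) + (-4z^2)*(1)
Step 2: = 4 - 5 - 4
Step 3: = -5

-5


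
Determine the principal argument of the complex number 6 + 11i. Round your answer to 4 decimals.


Step 1: z = 6 + 11i
Step 2: arg(z) = atan2(11, 6)
Step 3: arg(z) = 1.0714

1.0714


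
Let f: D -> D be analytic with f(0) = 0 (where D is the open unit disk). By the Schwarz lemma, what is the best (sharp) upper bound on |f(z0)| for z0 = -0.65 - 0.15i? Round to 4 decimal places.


Step 1: Schwarz lemma: if f: D -> D is analytic with f(0) = 0, then |f(z)| <= |z| for all z in D, and this is sharp (f(z) = z).
Step 2: |z0|^2 = (-0.65)^2 + (-0.15)^2 = 0.445
Step 3: |z0| = sqrt(0.445) = 0.667083
Step 4: Best bound = |z0| = 0.6671

0.6671


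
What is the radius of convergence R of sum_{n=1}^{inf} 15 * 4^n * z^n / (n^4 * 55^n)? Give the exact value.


Step 1: General term a_n = 15 * 4^n / (n^4 * 55^n)
Step 2: By the root test, |a_n|^(1/n) = 15^(1/n) * 4 / (n^(4/n) * 55) -> 4/55 as n -> infinity (since 15^(1/n) -> 1 and n^(4/n) -> 1)
Step 3: R = 1/lim|a_n|^(1/n) = 55/4

55/4


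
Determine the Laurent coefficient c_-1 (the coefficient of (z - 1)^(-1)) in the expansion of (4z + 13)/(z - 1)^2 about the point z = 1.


Step 1: Write the numerator in powers of (z - 1): 4z + 13 = 4(z - 1) + (4*1 + 13) = 4(z - 1) + 17
Step 2: Divide by (z - 1)^2: f(z) = 17(z - 1)^(-2) + 4(z - 1)^(-1)
Step 3: This finite sum is the Laurent series of f about z = 1.
Step 4: Coefficient of (z - 1)^(-1) = coefficient of (z - 1) in the re-centred numerator = 4

4


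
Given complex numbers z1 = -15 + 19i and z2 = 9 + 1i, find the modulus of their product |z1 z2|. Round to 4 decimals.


Step 1: |z1| = sqrt((-15)^2 + 19^2) = sqrt(586)
Step 2: |z2| = sqrt(9^2 + 1^2) = sqrt(82)
Step 3: |z1*z2| = |z1|*|z2| = sqrt(586) * sqrt(82) = sqrt(586 * 82) = sqrt(48052)
Step 4: = 219.2077

219.2077


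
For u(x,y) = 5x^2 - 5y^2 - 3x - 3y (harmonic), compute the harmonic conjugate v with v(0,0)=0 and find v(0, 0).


Step 1: v_x = -u_y = 10y + 3
Step 2: v_y = u_x = 10x - 3
Step 3: v = 10xy + 3x - 3y + C
Step 4: v(0,0) = 0 => C = 0
Step 5: v(0, 0) = 0

0


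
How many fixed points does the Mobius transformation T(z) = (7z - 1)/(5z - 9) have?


Step 1: Fixed points satisfy T(z) = z
Step 2: 5z^2 - 16z + 1 = 0
Step 3: Discriminant = (-16)^2 - 4*5*1 = 236
Step 4: Number of fixed points = 2

2


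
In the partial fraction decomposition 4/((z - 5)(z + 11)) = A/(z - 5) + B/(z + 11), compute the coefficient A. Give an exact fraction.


Step 1: Multiply both sides by (z - 5) and set z = 5
Step 2: A = 4 / (5 + 11)
Step 3: A = 4 / 16
Step 4: A = 1/4

1/4


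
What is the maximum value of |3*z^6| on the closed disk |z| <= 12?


Step 1: On |z| = 12, |f(z)| = 3 * |z|^6 = 3 * 12^6
Step 2: By maximum modulus principle, maximum is on boundary.
Step 3: Maximum = 3 * 2985984 = 8957952

8957952


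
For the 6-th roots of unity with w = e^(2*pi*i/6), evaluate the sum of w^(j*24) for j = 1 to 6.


Step 1: The sum sum_{j=1}^{n} w^(k*j) equals n if n | k, else 0.
Step 2: Here n = 6, k = 24
Step 3: Does n divide k? 6 | 24 -> True
Step 4: Sum = 6

6


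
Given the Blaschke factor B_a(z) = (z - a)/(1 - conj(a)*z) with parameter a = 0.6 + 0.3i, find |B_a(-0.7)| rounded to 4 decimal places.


Step 1: Numerator z0 - a = -0.7 - (0.6 + 0.3i) = -1.3 - 0.3i
Step 2: Denominator 1 - conj(a)*z0 = 1 - (0.6 - 0.3i)*(-0.7) = 1.42 - 0.21i
Step 3: |z0 - a|^2 = (-1.3)^2 + (-0.3)^2 = 1.78; |1 - conj(a)*z0|^2 = 1.42^2 + (-0.21)^2 = 2.0605
Step 4: |B_a(-0.7)| = sqrt(1.78 / 2.0605) = sqrt(0.863868)
Step 5: = 0.9294

0.9294


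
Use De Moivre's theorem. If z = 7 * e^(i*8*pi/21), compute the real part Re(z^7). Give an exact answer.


Step 1: By De Moivre's theorem, z^7 = 7^7 * e^(i*7*8*pi/21) = 823543 * (cos(8*pi/3) + i*sin(8*pi/3))
Step 2: |z|^7 = 7^7 = 823543
Step 3: Reduce the angle mod 2*pi: 8*pi/3 - 2*pi = 2*pi/3
Step 4: cos(2*pi/3) = -1/2
Step 5: Re(z^7) = 823543 * (-1/2) = -823543/2

-823543/2


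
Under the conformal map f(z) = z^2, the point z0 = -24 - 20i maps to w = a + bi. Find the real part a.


Step 1: z0 = -24 - 20i
Step 2: z0^2 = (-24)^2 - (-20)^2 + 960i
Step 3: real part = 576 - 400 = 176

176


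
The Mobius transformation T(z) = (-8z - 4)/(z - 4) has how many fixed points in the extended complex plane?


Step 1: Fixed points satisfy T(z) = z
Step 2: z^2 + 4z + 4 = 0
Step 3: Discriminant = 4^2 - 4*1*4 = 0
Step 4: Number of fixed points = 1

1


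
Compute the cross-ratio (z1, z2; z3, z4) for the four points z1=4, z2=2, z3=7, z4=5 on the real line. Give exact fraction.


Step 1: (z1-z3)(z2-z4) = (-3) * (-3) = 9
Step 2: (z1-z4)(z2-z3) = (-1) * (-5) = 5
Step 3: Cross-ratio = 9/5 = 9/5

9/5


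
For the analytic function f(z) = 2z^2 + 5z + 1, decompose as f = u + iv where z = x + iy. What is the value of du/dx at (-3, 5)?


Step 1: f(z) = 2(x+iy)^2 + 5(x+iy) + 1
Step 2: u = 2(x^2 - y^2) + 5x + 1
Step 3: u_x = 4x + 5
Step 4: At (-3, 5): u_x = -12 + 5 = -7

-7


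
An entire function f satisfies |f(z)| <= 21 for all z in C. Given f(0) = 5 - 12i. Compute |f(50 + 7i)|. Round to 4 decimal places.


Step 1: By Liouville's theorem, a bounded entire function is constant.
Step 2: f(z) = f(0) = 5 - 12i for all z.
Step 3: |f(w)| = |5 - 12i| = sqrt(25 + 144)
Step 4: = 13.0

13.0


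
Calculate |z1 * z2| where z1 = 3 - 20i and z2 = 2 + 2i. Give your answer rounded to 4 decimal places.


Step 1: |z1| = sqrt(3^2 + (-20)^2) = sqrt(409)
Step 2: |z2| = sqrt(2^2 + 2^2) = sqrt(8)
Step 3: |z1*z2| = |z1|*|z2| = sqrt(409) * sqrt(8) = sqrt(409 * 8) = sqrt(3272)
Step 4: = 57.2014

57.2014


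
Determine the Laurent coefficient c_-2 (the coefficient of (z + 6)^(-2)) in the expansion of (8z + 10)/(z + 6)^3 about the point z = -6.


Step 1: Write the numerator in powers of (z + 6): 8z + 10 = 8(z + 6) + (8*(-6) + 10) = 8(z + 6) - 38
Step 2: Divide by (z + 6)^3: f(z) = -38(z + 6)^(-3) + 8(z + 6)^(-2)
Step 3: This finite sum is the Laurent series of f about z = -6.
Step 4: Coefficient of (z + 6)^(-2) = coefficient of (z + 6) in the re-centred numerator = 8

8


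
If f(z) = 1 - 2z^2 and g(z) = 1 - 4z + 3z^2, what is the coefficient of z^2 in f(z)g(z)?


Step 1: z^2 term in f*g comes from: (1)*(3z^2) + (0)*(-4z) + (-2z^2)*(1)
Step 2: = 3 + 0 - 2
Step 3: = 1

1


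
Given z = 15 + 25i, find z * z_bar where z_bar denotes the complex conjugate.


Step 1: conj(z) = 15 - 25i
Step 2: z * conj(z) = 15^2 + 25^2
Step 3: = 225 + 625 = 850

850


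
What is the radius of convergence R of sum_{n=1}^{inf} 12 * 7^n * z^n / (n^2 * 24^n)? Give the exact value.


Step 1: General term a_n = 12 * 7^n / (n^2 * 24^n)
Step 2: By the root test, |a_n|^(1/n) = 12^(1/n) * 7 / (n^(2/n) * 24) -> 7/24 as n -> infinity (since 12^(1/n) -> 1 and n^(2/n) -> 1)
Step 3: R = 1/lim|a_n|^(1/n) = 24/7

24/7


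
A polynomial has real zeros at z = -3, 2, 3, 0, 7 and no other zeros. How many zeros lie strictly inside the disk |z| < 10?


Step 1: Check each root:
  z = -3: |-3| = 3 < 10
  z = 2: |2| = 2 < 10
  z = 3: |3| = 3 < 10
  z = 0: |0| = 0 < 10
  z = 7: |7| = 7 < 10
Step 2: Count = 5

5


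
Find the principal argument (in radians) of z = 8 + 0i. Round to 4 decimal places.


Step 1: z = 8 + 0i
Step 2: arg(z) = atan2(0, 8)
Step 3: arg(z) = 0.0

0.0


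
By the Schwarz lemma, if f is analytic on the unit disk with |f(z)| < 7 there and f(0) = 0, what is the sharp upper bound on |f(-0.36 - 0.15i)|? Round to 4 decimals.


Step 1: g = f/7 maps D -> D with g(0) = 0, so by the Schwarz lemma |g(z)| <= |z|, i.e. |f(z)| <= 7|z|; this is sharp (f(z) = 7z).
Step 2: |z0|^2 = (-0.36)^2 + (-0.15)^2 = 0.1521
Step 3: |z0| = sqrt(0.1521) = 0.39
Step 4: Best bound = 7 * |z0| = 7 * 0.39 = 2.73

2.73


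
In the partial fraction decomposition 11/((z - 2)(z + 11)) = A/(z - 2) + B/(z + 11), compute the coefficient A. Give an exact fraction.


Step 1: Multiply both sides by (z - 2) and set z = 2
Step 2: A = 11 / (2 + 11)
Step 3: A = 11 / 13
Step 4: A = 11/13

11/13


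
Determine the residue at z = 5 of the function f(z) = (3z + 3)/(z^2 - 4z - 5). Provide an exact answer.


Step 1: Q(z) = z^2 - 4z - 5 = (z - 5)(z + 1)
Step 2: Q'(z) = 2z - 4
Step 3: Q'(5) = 6, P(5) = 18
Step 4: Res = P(5)/Q'(5) = 18/6 = 3

3


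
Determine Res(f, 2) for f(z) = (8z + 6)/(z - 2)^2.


Step 1: Pole of order 2 at z = 2
Step 2: Res = lim d/dz [(z - 2)^2 * f(z)] as z -> 2
Step 3: (z - 2)^2 * f(z) = 8z + 6
Step 4: d/dz[8z + 6] = 8

8


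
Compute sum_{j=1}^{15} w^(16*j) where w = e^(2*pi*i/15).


Step 1: The sum sum_{j=1}^{n} w^(k*j) equals n if n | k, else 0.
Step 2: Here n = 15, k = 16
Step 3: Does n divide k? 15 | 16 -> False
Step 4: Sum = 0

0


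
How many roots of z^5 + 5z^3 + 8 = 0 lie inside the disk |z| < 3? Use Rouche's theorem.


Step 1: On |z| = 3 the three terms have sizes |z^5| = 3^5 = 243, |5z^3| = 5*3^3 = 135, |8| = 8
Step 2: The dominant term is g(z) = z^5; let h(z) = 5z^3 + 8 so f = g + h
Step 3: On |z| = 3: |g| = 243 and |h| <= 135 + 8 = 143
Step 4: Since 243 > 143, |h| < |g| on |z| = 3, so by Rouche f has the same number of zeros as g inside |z| < 3
Step 5: g(z) = z^5 has 5 zeros (all at the origin) inside |z| < 3. Answer = 5

5


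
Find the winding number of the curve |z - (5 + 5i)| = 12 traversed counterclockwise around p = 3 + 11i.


Step 1: Center c = (5, 5), radius = 12
Step 2: |p - c|^2 = (-2)^2 + 6^2 = 40
Step 3: r^2 = 144
Step 4: |p-c| < r so winding number = 1

1


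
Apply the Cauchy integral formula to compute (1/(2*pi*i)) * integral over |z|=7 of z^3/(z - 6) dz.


Step 1: f(z) = z^3, a = 6 is inside |z| = 7
Step 2: By Cauchy integral formula: (1/(2pi*i)) * integral = f(a)
Step 3: f(6) = 6^3 = 216

216


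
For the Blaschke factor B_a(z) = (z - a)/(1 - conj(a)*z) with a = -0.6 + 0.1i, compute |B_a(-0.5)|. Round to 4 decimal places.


Step 1: Numerator z0 - a = -0.5 - (-0.6 + 0.1i) = 0.1 - 0.1i
Step 2: Denominator 1 - conj(a)*z0 = 1 - (-0.6 - 0.1i)*(-0.5) = 0.7 - 0.05i
Step 3: |z0 - a|^2 = 0.1^2 + (-0.1)^2 = 0.02; |1 - conj(a)*z0|^2 = 0.7^2 + (-0.05)^2 = 0.4925
Step 4: |B_a(-0.5)| = sqrt(0.02 / 0.4925) = sqrt(0.040609)
Step 5: = 0.2015

0.2015


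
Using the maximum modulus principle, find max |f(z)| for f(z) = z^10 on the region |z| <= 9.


Step 1: On |z| = 9, |f(z)| = |z|^10 = 9^10
Step 2: By maximum modulus principle, maximum is on boundary.
Step 3: Maximum = 3486784401 = 3486784401

3486784401


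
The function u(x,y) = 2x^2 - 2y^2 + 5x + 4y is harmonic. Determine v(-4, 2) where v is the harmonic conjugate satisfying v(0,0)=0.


Step 1: v_x = -u_y = 4y - 4
Step 2: v_y = u_x = 4x + 5
Step 3: v = 4xy - 4x + 5y + C
Step 4: v(0,0) = 0 => C = 0
Step 5: v(-4, 2) = -6

-6


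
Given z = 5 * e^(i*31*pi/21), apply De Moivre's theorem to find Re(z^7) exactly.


Step 1: By De Moivre's theorem, z^7 = 5^7 * e^(i*7*31*pi/21) = 78125 * (cos(31*pi/3) + i*sin(31*pi/3))
Step 2: |z|^7 = 5^7 = 78125
Step 3: Reduce the angle mod 2*pi: 31*pi/3 - 10*pi = pi/3
Step 4: cos(pi/3) = 1/2
Step 5: Re(z^7) = 78125 * 1/2 = 78125/2

78125/2


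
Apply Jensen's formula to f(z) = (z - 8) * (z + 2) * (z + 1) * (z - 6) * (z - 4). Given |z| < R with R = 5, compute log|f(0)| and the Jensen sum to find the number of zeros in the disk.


Jensen's formula: (1/2pi)*integral log|f(Re^it)|dt = log|f(0)| + sum_{|a_k|<R} log(R/|a_k|)
Step 1: f(0) = (-8) * 2 * 1 * (-6) * (-4) = -384
Step 2: log|f(0)| = log|8| + log|-2| + log|-1| + log|6| + log|4| = 5.9506
Step 3: Zeros inside |z| < 5: -2, -1, 4
Step 4: Jensen sum = log(5/2) + log(5/1) + log(5/4) = 2.7489
Step 5: n(R) = number of terms in the Jensen sum = count of zeros inside |z| < 5 = 3

3


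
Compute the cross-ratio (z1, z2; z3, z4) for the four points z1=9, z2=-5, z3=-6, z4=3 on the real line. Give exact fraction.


Step 1: (z1-z3)(z2-z4) = 15 * (-8) = -120
Step 2: (z1-z4)(z2-z3) = 6 * 1 = 6
Step 3: Cross-ratio = -120/6 = -20

-20


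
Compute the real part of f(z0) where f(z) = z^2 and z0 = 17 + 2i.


Step 1: z0 = 17 + 2i
Step 2: z0^2 = 17^2 - 2^2 + 68i
Step 3: real part = 289 - 4 = 285

285


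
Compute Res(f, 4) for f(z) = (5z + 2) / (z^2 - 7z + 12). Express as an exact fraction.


Step 1: Q(z) = z^2 - 7z + 12 = (z - 4)(z - 3)
Step 2: Q'(z) = 2z - 7
Step 3: Q'(4) = 1, P(4) = 22
Step 4: Res = P(4)/Q'(4) = 22/1 = 22

22


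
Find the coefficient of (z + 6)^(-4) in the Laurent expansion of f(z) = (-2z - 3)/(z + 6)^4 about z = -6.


Step 1: Write the numerator in powers of (z + 6): -2z - 3 = -2(z + 6) + (-2*(-6) - 3) = -2(z + 6) + 9
Step 2: Divide by (z + 6)^4: f(z) = 9(z + 6)^(-4) - 2(z + 6)^(-3)
Step 3: This finite sum is the Laurent series of f about z = -6.
Step 4: Coefficient of (z + 6)^(-4) = -2*(-6) - 3 = 9

9


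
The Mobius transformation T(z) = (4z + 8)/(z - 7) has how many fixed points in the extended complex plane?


Step 1: Fixed points satisfy T(z) = z
Step 2: z^2 - 11z - 8 = 0
Step 3: Discriminant = (-11)^2 - 4*1*(-8) = 153
Step 4: Number of fixed points = 2

2


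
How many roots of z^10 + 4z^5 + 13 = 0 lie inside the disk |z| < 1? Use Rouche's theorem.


Step 1: On |z| = 1 the three terms have sizes |z^10| = 1^10 = 1, |4z^5| = 4*1^5 = 4, |13| = 13
Step 2: The dominant term is g(z) = 13; let h(z) = z^10 + 4z^5 so f = g + h
Step 3: On |z| = 1: |g| = 13 and |h| <= 1 + 4 = 5
Step 4: Since 13 > 5, |h| < |g| on |z| = 1, so by Rouche f has the same number of zeros as g inside |z| < 1
Step 5: g(z) = 13 is a nonzero constant with no zeros inside |z| < 1. Answer = 0

0


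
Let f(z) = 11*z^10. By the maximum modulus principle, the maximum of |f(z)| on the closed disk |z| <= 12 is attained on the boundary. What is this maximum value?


Step 1: On |z| = 12, |f(z)| = 11 * |z|^10 = 11 * 12^10
Step 2: By maximum modulus principle, maximum is on boundary.
Step 3: Maximum = 11 * 61917364224 = 681091006464

681091006464


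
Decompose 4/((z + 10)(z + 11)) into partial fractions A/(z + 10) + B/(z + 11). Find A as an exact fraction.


Step 1: Multiply both sides by (z + 10) and set z = -10
Step 2: A = 4 / (-10 + 11)
Step 3: A = 4 / 1
Step 4: A = 4

4


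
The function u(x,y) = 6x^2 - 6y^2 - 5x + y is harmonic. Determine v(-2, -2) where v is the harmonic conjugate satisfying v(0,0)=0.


Step 1: v_x = -u_y = 12y - 1
Step 2: v_y = u_x = 12x - 5
Step 3: v = 12xy - x - 5y + C
Step 4: v(0,0) = 0 => C = 0
Step 5: v(-2, -2) = 60

60


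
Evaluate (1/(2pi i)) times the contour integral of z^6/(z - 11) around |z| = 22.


Step 1: f(z) = z^6, a = 11 is inside |z| = 22
Step 2: By Cauchy integral formula: (1/(2pi*i)) * integral = f(a)
Step 3: f(11) = 11^6 = 1771561

1771561


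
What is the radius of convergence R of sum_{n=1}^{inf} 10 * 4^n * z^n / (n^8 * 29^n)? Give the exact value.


Step 1: General term a_n = 10 * 4^n / (n^8 * 29^n)
Step 2: By the root test, |a_n|^(1/n) = 10^(1/n) * 4 / (n^(8/n) * 29) -> 4/29 as n -> infinity (since 10^(1/n) -> 1 and n^(8/n) -> 1)
Step 3: R = 1/lim|a_n|^(1/n) = 29/4

29/4


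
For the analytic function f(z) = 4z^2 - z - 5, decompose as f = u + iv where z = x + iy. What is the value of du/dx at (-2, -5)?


Step 1: f(z) = 4(x+iy)^2 - (x+iy) - 5
Step 2: u = 4(x^2 - y^2) - x - 5
Step 3: u_x = 8x - 1
Step 4: At (-2, -5): u_x = -16 - 1 = -17

-17


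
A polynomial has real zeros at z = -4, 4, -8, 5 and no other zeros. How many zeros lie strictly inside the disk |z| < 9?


Step 1: Check each root:
  z = -4: |-4| = 4 < 9
  z = 4: |4| = 4 < 9
  z = -8: |-8| = 8 < 9
  z = 5: |5| = 5 < 9
Step 2: Count = 4

4


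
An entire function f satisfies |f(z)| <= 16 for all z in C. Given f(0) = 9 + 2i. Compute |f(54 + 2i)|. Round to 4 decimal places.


Step 1: By Liouville's theorem, a bounded entire function is constant.
Step 2: f(z) = f(0) = 9 + 2i for all z.
Step 3: |f(w)| = |9 + 2i| = sqrt(81 + 4)
Step 4: = 9.2195

9.2195


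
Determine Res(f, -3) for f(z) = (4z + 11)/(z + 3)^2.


Step 1: Pole of order 2 at z = -3
Step 2: Res = lim d/dz [(z + 3)^2 * f(z)] as z -> -3
Step 3: (z + 3)^2 * f(z) = 4z + 11
Step 4: d/dz[4z + 11] = 4

4


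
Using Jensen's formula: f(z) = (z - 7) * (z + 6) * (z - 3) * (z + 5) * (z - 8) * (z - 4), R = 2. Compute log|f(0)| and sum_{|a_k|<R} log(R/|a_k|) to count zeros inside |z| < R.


Jensen's formula: (1/2pi)*integral log|f(Re^it)|dt = log|f(0)| + sum_{|a_k|<R} log(R/|a_k|)
Step 1: f(0) = (-7) * 6 * (-3) * 5 * (-8) * (-4) = 20160
Step 2: log|f(0)| = log|7| + log|-6| + log|3| + log|-5| + log|8| + log|4| = 9.9115
Step 3: Zeros inside |z| < 2: none
Step 4: Jensen sum = (empty sum) = 0
Step 5: n(R) = number of terms in the Jensen sum = count of zeros inside |z| < 2 = 0

0


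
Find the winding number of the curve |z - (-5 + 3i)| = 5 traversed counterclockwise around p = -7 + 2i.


Step 1: Center c = (-5, 3), radius = 5
Step 2: |p - c|^2 = (-2)^2 + (-1)^2 = 5
Step 3: r^2 = 25
Step 4: |p-c| < r so winding number = 1

1


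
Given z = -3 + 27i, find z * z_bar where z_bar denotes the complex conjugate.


Step 1: conj(z) = -3 - 27i
Step 2: z * conj(z) = (-3)^2 + 27^2
Step 3: = 9 + 729 = 738

738


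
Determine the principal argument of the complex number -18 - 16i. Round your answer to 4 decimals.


Step 1: z = -18 - 16i
Step 2: arg(z) = atan2(-16, -18)
Step 3: arg(z) = -2.415

-2.415


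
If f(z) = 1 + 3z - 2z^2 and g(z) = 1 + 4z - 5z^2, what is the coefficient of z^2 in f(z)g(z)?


Step 1: z^2 term in f*g comes from: (1)*(-5z^2) + (3z)*(4z) + (-2z^2)*(1)
Step 2: = -5 + 12 - 2
Step 3: = 5

5


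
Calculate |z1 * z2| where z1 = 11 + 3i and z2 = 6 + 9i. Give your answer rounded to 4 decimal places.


Step 1: |z1| = sqrt(11^2 + 3^2) = sqrt(130)
Step 2: |z2| = sqrt(6^2 + 9^2) = sqrt(117)
Step 3: |z1*z2| = |z1|*|z2| = sqrt(130) * sqrt(117) = sqrt(130 * 117) = sqrt(15210)
Step 4: = 123.3288

123.3288


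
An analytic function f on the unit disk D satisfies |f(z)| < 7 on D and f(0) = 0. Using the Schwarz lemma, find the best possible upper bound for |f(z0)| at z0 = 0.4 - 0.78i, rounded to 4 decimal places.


Step 1: g = f/7 maps D -> D with g(0) = 0, so by the Schwarz lemma |g(z)| <= |z|, i.e. |f(z)| <= 7|z|; this is sharp (f(z) = 7z).
Step 2: |z0|^2 = 0.4^2 + (-0.78)^2 = 0.7684
Step 3: |z0| = sqrt(0.7684) = 0.876584
Step 4: Best bound = 7 * |z0| = 7 * 0.876584 = 6.1361

6.1361


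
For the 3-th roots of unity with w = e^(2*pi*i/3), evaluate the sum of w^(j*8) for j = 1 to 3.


Step 1: The sum sum_{j=1}^{n} w^(k*j) equals n if n | k, else 0.
Step 2: Here n = 3, k = 8
Step 3: Does n divide k? 3 | 8 -> False
Step 4: Sum = 0

0


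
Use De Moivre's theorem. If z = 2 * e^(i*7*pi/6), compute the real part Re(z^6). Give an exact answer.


Step 1: By De Moivre's theorem, z^6 = 2^6 * e^(i*6*7*pi/6) = 64 * (cos(7*pi) + i*sin(7*pi))
Step 2: |z|^6 = 2^6 = 64
Step 3: Reduce the angle mod 2*pi: 7*pi - 6*pi = pi
Step 4: cos(pi) = -1
Step 5: Re(z^6) = 64 * (-1) = -64

-64


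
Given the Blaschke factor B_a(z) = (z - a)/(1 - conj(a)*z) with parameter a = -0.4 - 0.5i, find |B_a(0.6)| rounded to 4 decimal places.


Step 1: Numerator z0 - a = 0.6 - (-0.4 - 0.5i) = 1 + 0.5i
Step 2: Denominator 1 - conj(a)*z0 = 1 - (-0.4 + 0.5i)*0.6 = 1.24 - 0.3i
Step 3: |z0 - a|^2 = 1^2 + 0.5^2 = 1.25; |1 - conj(a)*z0|^2 = 1.24^2 + (-0.3)^2 = 1.6276
Step 4: |B_a(0.6)| = sqrt(1.25 / 1.6276) = sqrt(0.768002)
Step 5: = 0.8764

0.8764


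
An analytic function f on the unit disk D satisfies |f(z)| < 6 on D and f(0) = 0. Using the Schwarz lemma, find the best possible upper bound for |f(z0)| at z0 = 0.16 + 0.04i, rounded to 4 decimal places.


Step 1: g = f/6 maps D -> D with g(0) = 0, so by the Schwarz lemma |g(z)| <= |z|, i.e. |f(z)| <= 6|z|; this is sharp (f(z) = 6z).
Step 2: |z0|^2 = 0.16^2 + 0.04^2 = 0.0272
Step 3: |z0| = sqrt(0.0272) = 0.164924
Step 4: Best bound = 6 * |z0| = 6 * 0.164924 = 0.9895

0.9895


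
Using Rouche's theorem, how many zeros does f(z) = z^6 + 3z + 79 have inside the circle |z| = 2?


Step 1: On |z| = 2 the three terms have sizes |z^6| = 2^6 = 64, |3z| = 3*2 = 6, |79| = 79
Step 2: The dominant term is g(z) = 79; let h(z) = z^6 + 3z so f = g + h
Step 3: On |z| = 2: |g| = 79 and |h| <= 64 + 6 = 70
Step 4: Since 79 > 70, |h| < |g| on |z| = 2, so by Rouche f has the same number of zeros as g inside |z| < 2
Step 5: g(z) = 79 is a nonzero constant with no zeros inside |z| < 2. Answer = 0

0


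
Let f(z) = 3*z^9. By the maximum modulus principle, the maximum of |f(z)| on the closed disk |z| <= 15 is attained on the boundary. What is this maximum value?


Step 1: On |z| = 15, |f(z)| = 3 * |z|^9 = 3 * 15^9
Step 2: By maximum modulus principle, maximum is on boundary.
Step 3: Maximum = 3 * 38443359375 = 115330078125

115330078125


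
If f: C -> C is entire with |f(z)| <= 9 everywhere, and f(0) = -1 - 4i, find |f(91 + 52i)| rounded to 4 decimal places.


Step 1: By Liouville's theorem, a bounded entire function is constant.
Step 2: f(z) = f(0) = -1 - 4i for all z.
Step 3: |f(w)| = |-1 - 4i| = sqrt(1 + 16)
Step 4: = 4.1231

4.1231


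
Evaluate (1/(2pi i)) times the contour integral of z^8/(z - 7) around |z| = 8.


Step 1: f(z) = z^8, a = 7 is inside |z| = 8
Step 2: By Cauchy integral formula: (1/(2pi*i)) * integral = f(a)
Step 3: f(7) = 7^8 = 5764801

5764801


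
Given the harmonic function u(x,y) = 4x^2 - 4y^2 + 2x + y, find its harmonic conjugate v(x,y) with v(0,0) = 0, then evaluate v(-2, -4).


Step 1: v_x = -u_y = 8y - 1
Step 2: v_y = u_x = 8x + 2
Step 3: v = 8xy - x + 2y + C
Step 4: v(0,0) = 0 => C = 0
Step 5: v(-2, -4) = 58

58


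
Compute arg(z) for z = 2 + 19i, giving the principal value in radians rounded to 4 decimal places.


Step 1: z = 2 + 19i
Step 2: arg(z) = atan2(19, 2)
Step 3: arg(z) = 1.4659

1.4659


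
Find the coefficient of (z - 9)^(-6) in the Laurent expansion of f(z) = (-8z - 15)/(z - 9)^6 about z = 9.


Step 1: Write the numerator in powers of (z - 9): -8z - 15 = -8(z - 9) + (-8*9 - 15) = -8(z - 9) - 87
Step 2: Divide by (z - 9)^6: f(z) = -87(z - 9)^(-6) - 8(z - 9)^(-5)
Step 3: This finite sum is the Laurent series of f about z = 9.
Step 4: Coefficient of (z - 9)^(-6) = -8*9 - 15 = -87

-87


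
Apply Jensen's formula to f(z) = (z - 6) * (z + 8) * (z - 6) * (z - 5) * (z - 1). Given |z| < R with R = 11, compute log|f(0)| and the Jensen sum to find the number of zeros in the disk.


Jensen's formula: (1/2pi)*integral log|f(Re^it)|dt = log|f(0)| + sum_{|a_k|<R} log(R/|a_k|)
Step 1: f(0) = (-6) * 8 * (-6) * (-5) * (-1) = 1440
Step 2: log|f(0)| = log|6| + log|-8| + log|6| + log|5| + log|1| = 7.2724
Step 3: Zeros inside |z| < 11: 6, -8, 6, 5, 1
Step 4: Jensen sum = log(11/6) + log(11/8) + log(11/6) + log(11/5) + log(11/1) = 4.7171
Step 5: n(R) = number of terms in the Jensen sum = count of zeros inside |z| < 11 = 5

5


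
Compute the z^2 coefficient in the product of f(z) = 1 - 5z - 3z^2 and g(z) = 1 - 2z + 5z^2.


Step 1: z^2 term in f*g comes from: (1)*(5z^2) + (-5z)*(-2z) + (-3z^2)*(1)
Step 2: = 5 + 10 - 3
Step 3: = 12

12


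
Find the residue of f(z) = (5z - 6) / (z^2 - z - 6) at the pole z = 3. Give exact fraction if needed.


Step 1: Q(z) = z^2 - z - 6 = (z - 3)(z + 2)
Step 2: Q'(z) = 2z - 1
Step 3: Q'(3) = 5, P(3) = 9
Step 4: Res = P(3)/Q'(3) = 9/5 = 9/5

9/5


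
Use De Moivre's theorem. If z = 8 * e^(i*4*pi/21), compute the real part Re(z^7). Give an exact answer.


Step 1: By De Moivre's theorem, z^7 = 8^7 * e^(i*7*4*pi/21) = 2097152 * (cos(4*pi/3) + i*sin(4*pi/3))
Step 2: |z|^7 = 8^7 = 2097152
Step 3: The angle 4*pi/3 already lies in [0, 2*pi)
Step 4: cos(4*pi/3) = -1/2
Step 5: Re(z^7) = 2097152 * (-1/2) = -1048576

-1048576


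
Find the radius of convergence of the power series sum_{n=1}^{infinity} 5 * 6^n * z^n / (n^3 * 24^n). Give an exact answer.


Step 1: General term a_n = 5 * 6^n / (n^3 * 24^n)
Step 2: By the root test, |a_n|^(1/n) = 5^(1/n) * 6 / (n^(3/n) * 24) -> 6/24 as n -> infinity (since 5^(1/n) -> 1 and n^(3/n) -> 1)
Step 3: R = 1/lim|a_n|^(1/n) = 24/6 = 4

4


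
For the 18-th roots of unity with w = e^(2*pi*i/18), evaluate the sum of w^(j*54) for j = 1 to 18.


Step 1: The sum sum_{j=1}^{n} w^(k*j) equals n if n | k, else 0.
Step 2: Here n = 18, k = 54
Step 3: Does n divide k? 18 | 54 -> True
Step 4: Sum = 18

18


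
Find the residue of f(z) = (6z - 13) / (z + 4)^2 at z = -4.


Step 1: Pole of order 2 at z = -4
Step 2: Res = lim d/dz [(z + 4)^2 * f(z)] as z -> -4
Step 3: (z + 4)^2 * f(z) = 6z - 13
Step 4: d/dz[6z - 13] = 6

6


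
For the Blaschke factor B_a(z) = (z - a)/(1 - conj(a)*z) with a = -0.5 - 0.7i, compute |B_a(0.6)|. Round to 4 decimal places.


Step 1: Numerator z0 - a = 0.6 - (-0.5 - 0.7i) = 1.1 + 0.7i
Step 2: Denominator 1 - conj(a)*z0 = 1 - (-0.5 + 0.7i)*0.6 = 1.3 - 0.42i
Step 3: |z0 - a|^2 = 1.1^2 + 0.7^2 = 1.7; |1 - conj(a)*z0|^2 = 1.3^2 + (-0.42)^2 = 1.8664
Step 4: |B_a(0.6)| = sqrt(1.7 / 1.8664) = sqrt(0.910844)
Step 5: = 0.9544

0.9544


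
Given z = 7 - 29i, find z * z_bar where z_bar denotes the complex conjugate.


Step 1: conj(z) = 7 + 29i
Step 2: z * conj(z) = 7^2 + (-29)^2
Step 3: = 49 + 841 = 890

890


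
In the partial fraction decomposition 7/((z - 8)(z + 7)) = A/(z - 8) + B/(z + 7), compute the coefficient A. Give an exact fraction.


Step 1: Multiply both sides by (z - 8) and set z = 8
Step 2: A = 7 / (8 + 7)
Step 3: A = 7 / 15
Step 4: A = 7/15

7/15


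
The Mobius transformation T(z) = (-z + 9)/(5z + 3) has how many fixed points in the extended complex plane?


Step 1: Fixed points satisfy T(z) = z
Step 2: 5z^2 + 4z - 9 = 0
Step 3: Discriminant = 4^2 - 4*5*(-9) = 196
Step 4: Number of fixed points = 2

2


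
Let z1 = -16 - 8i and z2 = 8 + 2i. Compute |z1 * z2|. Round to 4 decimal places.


Step 1: |z1| = sqrt((-16)^2 + (-8)^2) = sqrt(320)
Step 2: |z2| = sqrt(8^2 + 2^2) = sqrt(68)
Step 3: |z1*z2| = |z1|*|z2| = sqrt(320) * sqrt(68) = sqrt(320 * 68) = sqrt(21760)
Step 4: = 147.5127

147.5127


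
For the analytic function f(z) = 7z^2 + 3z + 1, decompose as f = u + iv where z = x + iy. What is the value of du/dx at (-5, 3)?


Step 1: f(z) = 7(x+iy)^2 + 3(x+iy) + 1
Step 2: u = 7(x^2 - y^2) + 3x + 1
Step 3: u_x = 14x + 3
Step 4: At (-5, 3): u_x = -70 + 3 = -67

-67


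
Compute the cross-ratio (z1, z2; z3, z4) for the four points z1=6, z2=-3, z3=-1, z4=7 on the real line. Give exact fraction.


Step 1: (z1-z3)(z2-z4) = 7 * (-10) = -70
Step 2: (z1-z4)(z2-z3) = (-1) * (-2) = 2
Step 3: Cross-ratio = -70/2 = -35

-35


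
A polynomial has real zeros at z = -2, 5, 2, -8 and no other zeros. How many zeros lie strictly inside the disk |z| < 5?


Step 1: Check each root:
  z = -2: |-2| = 2 < 5
  z = 5: |5| = 5 >= 5
  z = 2: |2| = 2 < 5
  z = -8: |-8| = 8 >= 5
Step 2: Count = 2

2


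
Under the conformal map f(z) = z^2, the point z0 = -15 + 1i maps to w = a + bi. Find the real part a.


Step 1: z0 = -15 + 1i
Step 2: z0^2 = (-15)^2 - 1^2 - 30i
Step 3: real part = 225 - 1 = 224

224


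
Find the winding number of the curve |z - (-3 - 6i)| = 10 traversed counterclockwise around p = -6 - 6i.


Step 1: Center c = (-3, -6), radius = 10
Step 2: |p - c|^2 = (-3)^2 + 0^2 = 9
Step 3: r^2 = 100
Step 4: |p-c| < r so winding number = 1

1


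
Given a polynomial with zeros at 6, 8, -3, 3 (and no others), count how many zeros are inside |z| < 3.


Step 1: Check each root:
  z = 6: |6| = 6 >= 3
  z = 8: |8| = 8 >= 3
  z = -3: |-3| = 3 >= 3
  z = 3: |3| = 3 >= 3
Step 2: Count = 0

0


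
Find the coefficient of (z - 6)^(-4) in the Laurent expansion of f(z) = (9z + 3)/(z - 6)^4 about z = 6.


Step 1: Write the numerator in powers of (z - 6): 9z + 3 = 9(z - 6) + (9*6 + 3) = 9(z - 6) + 57
Step 2: Divide by (z - 6)^4: f(z) = 57(z - 6)^(-4) + 9(z - 6)^(-3)
Step 3: This finite sum is the Laurent series of f about z = 6.
Step 4: Coefficient of (z - 6)^(-4) = 9*6 + 3 = 57

57


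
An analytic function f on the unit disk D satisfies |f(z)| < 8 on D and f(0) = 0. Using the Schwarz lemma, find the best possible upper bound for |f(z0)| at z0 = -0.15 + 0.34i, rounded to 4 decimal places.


Step 1: g = f/8 maps D -> D with g(0) = 0, so by the Schwarz lemma |g(z)| <= |z|, i.e. |f(z)| <= 8|z|; this is sharp (f(z) = 8z).
Step 2: |z0|^2 = (-0.15)^2 + 0.34^2 = 0.1381
Step 3: |z0| = sqrt(0.1381) = 0.371618
Step 4: Best bound = 8 * |z0| = 8 * 0.371618 = 2.9729

2.9729


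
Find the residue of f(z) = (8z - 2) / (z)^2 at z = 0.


Step 1: Pole of order 2 at z = 0
Step 2: Res = lim d/dz [(z)^2 * f(z)] as z -> 0
Step 3: (z)^2 * f(z) = 8z - 2
Step 4: d/dz[8z - 2] = 8

8


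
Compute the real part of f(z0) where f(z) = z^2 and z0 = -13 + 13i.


Step 1: z0 = -13 + 13i
Step 2: z0^2 = (-13)^2 - 13^2 - 338i
Step 3: real part = 169 - 169 = 0

0


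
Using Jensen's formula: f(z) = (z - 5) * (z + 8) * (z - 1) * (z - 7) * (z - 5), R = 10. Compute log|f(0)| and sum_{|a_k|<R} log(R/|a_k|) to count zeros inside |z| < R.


Jensen's formula: (1/2pi)*integral log|f(Re^it)|dt = log|f(0)| + sum_{|a_k|<R} log(R/|a_k|)
Step 1: f(0) = (-5) * 8 * (-1) * (-7) * (-5) = 1400
Step 2: log|f(0)| = log|5| + log|-8| + log|1| + log|7| + log|5| = 7.2442
Step 3: Zeros inside |z| < 10: 5, -8, 1, 7, 5
Step 4: Jensen sum = log(10/5) + log(10/8) + log(10/1) + log(10/7) + log(10/5) = 4.2687
Step 5: n(R) = number of terms in the Jensen sum = count of zeros inside |z| < 10 = 5

5


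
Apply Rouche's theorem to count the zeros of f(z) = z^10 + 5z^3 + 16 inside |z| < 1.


Step 1: On |z| = 1 the three terms have sizes |z^10| = 1^10 = 1, |5z^3| = 5*1^3 = 5, |16| = 16
Step 2: The dominant term is g(z) = 16; let h(z) = z^10 + 5z^3 so f = g + h
Step 3: On |z| = 1: |g| = 16 and |h| <= 1 + 5 = 6
Step 4: Since 16 > 6, |h| < |g| on |z| = 1, so by Rouche f has the same number of zeros as g inside |z| < 1
Step 5: g(z) = 16 is a nonzero constant with no zeros inside |z| < 1. Answer = 0

0


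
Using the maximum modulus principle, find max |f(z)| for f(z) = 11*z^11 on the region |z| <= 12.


Step 1: On |z| = 12, |f(z)| = 11 * |z|^11 = 11 * 12^11
Step 2: By maximum modulus principle, maximum is on boundary.
Step 3: Maximum = 11 * 743008370688 = 8173092077568

8173092077568


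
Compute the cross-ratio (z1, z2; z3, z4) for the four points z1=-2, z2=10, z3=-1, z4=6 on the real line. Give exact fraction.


Step 1: (z1-z3)(z2-z4) = (-1) * 4 = -4
Step 2: (z1-z4)(z2-z3) = (-8) * 11 = -88
Step 3: Cross-ratio = 4/88 = 1/22

1/22


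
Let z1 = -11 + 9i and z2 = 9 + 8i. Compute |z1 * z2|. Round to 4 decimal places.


Step 1: |z1| = sqrt((-11)^2 + 9^2) = sqrt(202)
Step 2: |z2| = sqrt(9^2 + 8^2) = sqrt(145)
Step 3: |z1*z2| = |z1|*|z2| = sqrt(202) * sqrt(145) = sqrt(202 * 145) = sqrt(29290)
Step 4: = 171.1432

171.1432


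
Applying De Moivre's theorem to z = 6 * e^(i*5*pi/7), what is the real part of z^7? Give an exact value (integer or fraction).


Step 1: By De Moivre's theorem, z^7 = 6^7 * e^(i*7*5*pi/7) = 279936 * (cos(5*pi) + i*sin(5*pi))
Step 2: |z|^7 = 6^7 = 279936
Step 3: Reduce the angle mod 2*pi: 5*pi - 4*pi = pi
Step 4: cos(pi) = -1
Step 5: Re(z^7) = 279936 * (-1) = -279936

-279936


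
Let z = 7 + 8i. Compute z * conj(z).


Step 1: conj(z) = 7 - 8i
Step 2: z * conj(z) = 7^2 + 8^2
Step 3: = 49 + 64 = 113

113


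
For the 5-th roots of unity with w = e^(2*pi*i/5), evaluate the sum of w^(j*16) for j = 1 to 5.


Step 1: The sum sum_{j=1}^{n} w^(k*j) equals n if n | k, else 0.
Step 2: Here n = 5, k = 16
Step 3: Does n divide k? 5 | 16 -> False
Step 4: Sum = 0

0


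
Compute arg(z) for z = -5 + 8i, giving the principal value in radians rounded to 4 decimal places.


Step 1: z = -5 + 8i
Step 2: arg(z) = atan2(8, -5)
Step 3: arg(z) = 2.1294

2.1294


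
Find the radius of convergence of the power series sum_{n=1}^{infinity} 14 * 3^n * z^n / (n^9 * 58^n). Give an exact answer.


Step 1: General term a_n = 14 * 3^n / (n^9 * 58^n)
Step 2: By the root test, |a_n|^(1/n) = 14^(1/n) * 3 / (n^(9/n) * 58) -> 3/58 as n -> infinity (since 14^(1/n) -> 1 and n^(9/n) -> 1)
Step 3: R = 1/lim|a_n|^(1/n) = 58/3

58/3


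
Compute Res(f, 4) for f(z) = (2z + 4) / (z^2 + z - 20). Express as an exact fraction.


Step 1: Q(z) = z^2 + z - 20 = (z - 4)(z + 5)
Step 2: Q'(z) = 2z + 1
Step 3: Q'(4) = 9, P(4) = 12
Step 4: Res = P(4)/Q'(4) = 12/9 = 4/3

4/3


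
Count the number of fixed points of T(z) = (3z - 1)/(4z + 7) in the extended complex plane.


Step 1: Fixed points satisfy T(z) = z
Step 2: 4z^2 + 4z + 1 = 0
Step 3: Discriminant = 4^2 - 4*4*1 = 0
Step 4: Number of fixed points = 1

1


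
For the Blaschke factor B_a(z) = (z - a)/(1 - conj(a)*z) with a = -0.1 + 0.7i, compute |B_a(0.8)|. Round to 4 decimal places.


Step 1: Numerator z0 - a = 0.8 - (-0.1 + 0.7i) = 0.9 - 0.7i
Step 2: Denominator 1 - conj(a)*z0 = 1 - (-0.1 - 0.7i)*0.8 = 1.08 + 0.56i
Step 3: |z0 - a|^2 = 0.9^2 + (-0.7)^2 = 1.3; |1 - conj(a)*z0|^2 = 1.08^2 + 0.56^2 = 1.48
Step 4: |B_a(0.8)| = sqrt(1.3 / 1.48) = sqrt(0.878378)
Step 5: = 0.9372

0.9372


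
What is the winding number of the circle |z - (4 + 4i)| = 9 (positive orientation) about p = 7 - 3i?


Step 1: Center c = (4, 4), radius = 9
Step 2: |p - c|^2 = 3^2 + (-7)^2 = 58
Step 3: r^2 = 81
Step 4: |p-c| < r so winding number = 1

1


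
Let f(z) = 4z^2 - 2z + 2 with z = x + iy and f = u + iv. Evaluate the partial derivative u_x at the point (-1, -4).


Step 1: f(z) = 4(x+iy)^2 - 2(x+iy) + 2
Step 2: u = 4(x^2 - y^2) - 2x + 2
Step 3: u_x = 8x - 2
Step 4: At (-1, -4): u_x = -8 - 2 = -10

-10


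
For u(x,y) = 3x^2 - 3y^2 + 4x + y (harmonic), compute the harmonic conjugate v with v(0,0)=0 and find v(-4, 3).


Step 1: v_x = -u_y = 6y - 1
Step 2: v_y = u_x = 6x + 4
Step 3: v = 6xy - x + 4y + C
Step 4: v(0,0) = 0 => C = 0
Step 5: v(-4, 3) = -56

-56


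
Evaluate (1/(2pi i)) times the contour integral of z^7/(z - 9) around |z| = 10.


Step 1: f(z) = z^7, a = 9 is inside |z| = 10
Step 2: By Cauchy integral formula: (1/(2pi*i)) * integral = f(a)
Step 3: f(9) = 9^7 = 4782969

4782969


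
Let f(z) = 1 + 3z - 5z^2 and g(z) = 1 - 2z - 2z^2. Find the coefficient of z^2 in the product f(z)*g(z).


Step 1: z^2 term in f*g comes from: (1)*(-2z^2) + (3z)*(-2z) + (-5z^2)*(1)
Step 2: = -2 - 6 - 5
Step 3: = -13

-13


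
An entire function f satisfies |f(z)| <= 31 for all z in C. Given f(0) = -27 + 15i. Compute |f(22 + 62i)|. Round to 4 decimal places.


Step 1: By Liouville's theorem, a bounded entire function is constant.
Step 2: f(z) = f(0) = -27 + 15i for all z.
Step 3: |f(w)| = |-27 + 15i| = sqrt(729 + 225)
Step 4: = 30.8869

30.8869


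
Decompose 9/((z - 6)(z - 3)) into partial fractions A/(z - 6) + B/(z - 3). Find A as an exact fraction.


Step 1: Multiply both sides by (z - 6) and set z = 6
Step 2: A = 9 / (6 - 3)
Step 3: A = 9 / 3
Step 4: A = 3

3


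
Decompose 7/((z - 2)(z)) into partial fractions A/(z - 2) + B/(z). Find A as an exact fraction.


Step 1: Multiply both sides by (z - 2) and set z = 2
Step 2: A = 7 / (2 - 0)
Step 3: A = 7 / 2
Step 4: A = 7/2

7/2


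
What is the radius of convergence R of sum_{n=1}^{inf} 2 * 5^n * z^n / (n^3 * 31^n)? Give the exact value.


Step 1: General term a_n = 2 * 5^n / (n^3 * 31^n)
Step 2: By the root test, |a_n|^(1/n) = 2^(1/n) * 5 / (n^(3/n) * 31) -> 5/31 as n -> infinity (since 2^(1/n) -> 1 and n^(3/n) -> 1)
Step 3: R = 1/lim|a_n|^(1/n) = 31/5

31/5


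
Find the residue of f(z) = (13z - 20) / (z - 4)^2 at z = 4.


Step 1: Pole of order 2 at z = 4
Step 2: Res = lim d/dz [(z - 4)^2 * f(z)] as z -> 4
Step 3: (z - 4)^2 * f(z) = 13z - 20
Step 4: d/dz[13z - 20] = 13

13


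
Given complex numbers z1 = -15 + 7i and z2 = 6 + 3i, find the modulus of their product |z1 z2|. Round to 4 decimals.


Step 1: |z1| = sqrt((-15)^2 + 7^2) = sqrt(274)
Step 2: |z2| = sqrt(6^2 + 3^2) = sqrt(45)
Step 3: |z1*z2| = |z1|*|z2| = sqrt(274) * sqrt(45) = sqrt(274 * 45) = sqrt(12330)
Step 4: = 111.0405

111.0405


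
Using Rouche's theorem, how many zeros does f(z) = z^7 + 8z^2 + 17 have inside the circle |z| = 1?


Step 1: On |z| = 1 the three terms have sizes |z^7| = 1^7 = 1, |8z^2| = 8*1^2 = 8, |17| = 17
Step 2: The dominant term is g(z) = 17; let h(z) = z^7 + 8z^2 so f = g + h
Step 3: On |z| = 1: |g| = 17 and |h| <= 1 + 8 = 9
Step 4: Since 17 > 9, |h| < |g| on |z| = 1, so by Rouche f has the same number of zeros as g inside |z| < 1
Step 5: g(z) = 17 is a nonzero constant with no zeros inside |z| < 1. Answer = 0

0
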